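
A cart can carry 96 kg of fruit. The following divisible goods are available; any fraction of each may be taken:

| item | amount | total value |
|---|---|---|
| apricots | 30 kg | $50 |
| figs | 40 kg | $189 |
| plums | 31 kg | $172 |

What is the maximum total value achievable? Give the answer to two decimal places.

402.67

Take in order of value per unit:
- plums (172/31 per unit): all 31 → value 172, running total 172.00
- figs (189/40 per unit): all 40 → value 189, running total 361.00
- apricots (50/30 per unit): 25 of 30 → value 25×50/30 = 41.6667, running total 402.67
Total 402.67.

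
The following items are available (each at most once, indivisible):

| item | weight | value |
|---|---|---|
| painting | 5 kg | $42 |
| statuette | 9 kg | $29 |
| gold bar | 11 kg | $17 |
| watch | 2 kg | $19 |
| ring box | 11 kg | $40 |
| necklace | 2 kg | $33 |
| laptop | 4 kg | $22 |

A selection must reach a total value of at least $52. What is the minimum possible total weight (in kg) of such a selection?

4

Subsets with value ≥ 52, sorted by total weight:
- watch+necklace: weight 4, value 52
- necklace+laptop: weight 6, value 55
- painting+necklace: weight 7, value 75
- painting+watch: weight 7, value 61
Minimum weight: 4 kg.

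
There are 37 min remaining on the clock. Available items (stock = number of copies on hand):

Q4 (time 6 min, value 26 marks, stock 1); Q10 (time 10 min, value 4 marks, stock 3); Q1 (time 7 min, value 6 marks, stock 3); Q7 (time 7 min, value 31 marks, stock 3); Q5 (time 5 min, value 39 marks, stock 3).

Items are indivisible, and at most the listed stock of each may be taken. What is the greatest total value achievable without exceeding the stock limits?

210 marks

Best selections within time 37 and stock limits:
- 3×Q7 + 3×Q5: time 36, value 210
- 1×Q4 + 2×Q7 + 3×Q5: time 35, value 205
Best: 210 marks.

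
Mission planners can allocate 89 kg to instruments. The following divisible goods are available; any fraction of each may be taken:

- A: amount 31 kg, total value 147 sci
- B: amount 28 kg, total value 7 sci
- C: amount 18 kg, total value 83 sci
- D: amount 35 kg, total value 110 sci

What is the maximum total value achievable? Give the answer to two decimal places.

Take in order of value per unit:
- A (147/31 per unit): all 31 → value 147, running total 147.00
- C (83/18 per unit): all 18 → value 83, running total 230.00
- D (110/35 per unit): all 35 → value 110, running total 340.00
- B (7/28 per unit): 5 of 28 → value 5×7/28 = 1.2500, running total 341.25
Total 341.25.

341.25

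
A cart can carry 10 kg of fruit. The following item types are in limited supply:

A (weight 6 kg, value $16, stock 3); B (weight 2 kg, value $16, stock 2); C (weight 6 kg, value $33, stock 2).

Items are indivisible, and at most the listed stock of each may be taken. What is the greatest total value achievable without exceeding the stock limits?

$65

Top feasible selections:
- 2×B + 1×C: weight 10, value 65
- 1×B + 1×C: weight 8, value 49
- 1×A + 2×B: weight 10, value 48
Best: $65.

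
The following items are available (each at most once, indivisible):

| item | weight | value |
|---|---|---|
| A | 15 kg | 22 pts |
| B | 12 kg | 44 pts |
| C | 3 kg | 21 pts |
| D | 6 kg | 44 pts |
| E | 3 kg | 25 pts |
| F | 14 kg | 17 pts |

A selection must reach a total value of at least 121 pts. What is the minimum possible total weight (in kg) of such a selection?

24

Subsets with value ≥ 121, sorted by total weight:
- B+C+D+E: weight 24, value 134
- B+D+E+F: weight 35, value 130
Minimum weight: 24 kg.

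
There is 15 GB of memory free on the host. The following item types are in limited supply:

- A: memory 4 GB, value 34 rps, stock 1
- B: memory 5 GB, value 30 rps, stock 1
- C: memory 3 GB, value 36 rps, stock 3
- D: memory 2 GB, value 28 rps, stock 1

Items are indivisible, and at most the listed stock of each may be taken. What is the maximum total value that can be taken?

Top feasible selections:
- 1×A + 3×C + 1×D: memory 15, value 170
- 1×A + 3×C: memory 13, value 142
Best: 170 rps.

170 rps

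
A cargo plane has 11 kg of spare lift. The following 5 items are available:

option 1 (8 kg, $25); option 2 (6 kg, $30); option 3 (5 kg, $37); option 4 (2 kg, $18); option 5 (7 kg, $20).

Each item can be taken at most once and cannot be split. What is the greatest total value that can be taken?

$67

Check high-value combinations within 11 kg:
- option 2+option 3: weight 6+5=11, value 30+37=67
- option 3+option 4: weight 5+2=7, value 37+18=55
- option 2+option 4: weight 6+2=8, value 30+18=48
- option 1+option 4: weight 8+2=10, value 25+18=43
Best: $67.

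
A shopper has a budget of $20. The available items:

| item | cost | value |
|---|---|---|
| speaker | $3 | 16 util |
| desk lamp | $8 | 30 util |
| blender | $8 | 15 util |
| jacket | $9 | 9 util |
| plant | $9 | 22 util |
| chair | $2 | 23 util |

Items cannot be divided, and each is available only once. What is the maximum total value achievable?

Check high-value combinations within $20:
- desk lamp+plant+chair: cost 8+9+2=19, value 30+22+23=75
- speaker+desk lamp+chair: cost 3+8+2=13, value 16+30+23=69
- desk lamp+blender+chair: cost 8+8+2=18, value 30+15+23=68
- speaker+desk lamp+plant: cost 3+8+9=20, value 16+30+22=68
Best: 75 util.

75 util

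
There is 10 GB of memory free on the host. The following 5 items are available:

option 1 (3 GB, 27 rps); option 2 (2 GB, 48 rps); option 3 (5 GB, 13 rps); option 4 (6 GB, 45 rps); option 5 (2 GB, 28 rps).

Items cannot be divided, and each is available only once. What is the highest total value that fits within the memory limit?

121 rps

Check high-value combinations within 10 GB:
- option 2+option 4+option 5: memory 2+6+2=10, value 48+45+28=121
- option 1+option 2+option 5: memory 3+2+2=7, value 27+48+28=103
- option 2+option 4: memory 2+6=8, value 48+45=93
Best: 121 rps.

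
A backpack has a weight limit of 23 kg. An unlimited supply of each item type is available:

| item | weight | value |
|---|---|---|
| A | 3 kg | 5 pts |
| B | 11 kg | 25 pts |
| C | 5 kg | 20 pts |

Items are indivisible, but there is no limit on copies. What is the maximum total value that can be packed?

Best value-per-unit is C at 20/5; filling with it alone gives 4×20 = 80.
Optimal mix: 1×A + 4×C → weight 23, value 85.

85 pts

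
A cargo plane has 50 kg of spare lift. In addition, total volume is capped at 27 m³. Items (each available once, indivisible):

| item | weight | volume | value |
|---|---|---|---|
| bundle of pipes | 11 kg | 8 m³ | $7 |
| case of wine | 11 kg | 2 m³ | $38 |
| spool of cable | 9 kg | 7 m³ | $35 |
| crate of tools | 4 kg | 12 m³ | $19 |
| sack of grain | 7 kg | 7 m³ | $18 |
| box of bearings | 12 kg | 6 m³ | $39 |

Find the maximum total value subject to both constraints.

Feasible sets respecting both limits:
- case of wine+spool of cable+crate of tools+box of bearings: weight 36, volume 27, value 131
- case of wine+spool of cable+sack of grain+box of bearings: weight 39, volume 22, value 130
- bundle of pipes+case of wine+spool of cable+box of bearings: weight 43, volume 23, value 119
Best: $131.

$131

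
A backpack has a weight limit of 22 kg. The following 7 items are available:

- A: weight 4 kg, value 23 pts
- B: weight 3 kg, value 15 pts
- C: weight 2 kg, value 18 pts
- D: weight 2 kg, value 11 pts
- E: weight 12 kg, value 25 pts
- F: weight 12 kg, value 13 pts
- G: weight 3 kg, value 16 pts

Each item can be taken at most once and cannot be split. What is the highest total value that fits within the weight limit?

Check high-value combinations within 22 kg:
- B+C+D+E+G: weight 3+2+2+12+3=22, value 15+18+11+25+16=85
- A+B+C+D+G: weight 4+3+2+2+3=14, value 23+15+18+11+16=83
- A+C+E+G: weight 4+2+12+3=21, value 23+18+25+16=82
- A+B+C+E: weight 4+3+2+12=21, value 23+15+18+25=81
Best: 85 pts.

85 pts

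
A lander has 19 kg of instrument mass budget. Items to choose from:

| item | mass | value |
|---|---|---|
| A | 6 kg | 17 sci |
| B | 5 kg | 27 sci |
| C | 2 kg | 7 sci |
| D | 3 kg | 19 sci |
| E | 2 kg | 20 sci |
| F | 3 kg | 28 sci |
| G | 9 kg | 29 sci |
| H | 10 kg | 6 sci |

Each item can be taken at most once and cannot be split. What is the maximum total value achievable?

111 sci

Check high-value combinations within 19 kg:
- A+B+D+E+F: mass 6+5+3+2+3=19, value 17+27+19+20+28=111
- B+E+F+G: mass 5+2+3+9=19, value 27+20+28+29=104
- C+D+E+F+G: mass 2+3+2+3+9=19, value 7+19+20+28+29=103
Best: 111 sci.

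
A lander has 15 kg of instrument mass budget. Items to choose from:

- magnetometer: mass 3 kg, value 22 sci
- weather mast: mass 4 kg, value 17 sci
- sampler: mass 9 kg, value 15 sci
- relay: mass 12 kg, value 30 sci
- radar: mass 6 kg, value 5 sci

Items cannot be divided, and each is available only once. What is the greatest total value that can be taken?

52 sci

Check high-value combinations within 15 kg:
- magnetometer+relay: mass 3+12=15, value 22+30=52
- magnetometer+weather mast+radar: mass 3+4+6=13, value 22+17+5=44
- magnetometer+weather mast: mass 3+4=7, value 22+17=39
- magnetometer+sampler: mass 3+9=12, value 22+15=37
- weather mast+sampler: mass 4+9=13, value 17+15=32
Best: 52 sci.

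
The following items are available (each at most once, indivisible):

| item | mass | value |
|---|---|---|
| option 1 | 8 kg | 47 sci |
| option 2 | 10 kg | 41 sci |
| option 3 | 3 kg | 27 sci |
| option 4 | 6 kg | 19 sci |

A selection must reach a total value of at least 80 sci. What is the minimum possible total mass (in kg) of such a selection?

Subsets with value ≥ 80, sorted by total mass:
- option 1+option 3+option 4: mass 17, value 93
- option 1+option 2: mass 18, value 88
Minimum mass: 17 kg.

17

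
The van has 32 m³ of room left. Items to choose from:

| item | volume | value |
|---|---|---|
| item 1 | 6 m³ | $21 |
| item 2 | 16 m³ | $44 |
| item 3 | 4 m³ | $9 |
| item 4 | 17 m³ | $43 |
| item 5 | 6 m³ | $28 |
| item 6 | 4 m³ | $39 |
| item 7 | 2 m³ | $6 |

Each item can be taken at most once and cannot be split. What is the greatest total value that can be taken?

$132

Check high-value combinations within 32 m³:
- item 1+item 2+item 5+item 6: volume 6+16+6+4=32, value 21+44+28+39=132
- item 2+item 3+item 5+item 6+item 7: volume 16+4+6+4+2=32, value 44+9+28+39+6=126
- item 2+item 3+item 5+item 6: volume 16+4+6+4=30, value 44+9+28+39=120
Best: $132.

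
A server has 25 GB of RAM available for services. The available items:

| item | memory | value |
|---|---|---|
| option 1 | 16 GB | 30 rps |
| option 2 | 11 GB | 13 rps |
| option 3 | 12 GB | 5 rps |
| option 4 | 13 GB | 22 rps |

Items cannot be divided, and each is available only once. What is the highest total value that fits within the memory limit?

Check high-value combinations within 25 GB:
- option 2+option 4: memory 11+13=24, value 13+22=35
- option 1: memory 16, value 30
- option 3+option 4: memory 12+13=25, value 5+22=27
- option 4: memory 13, value 22
Best: 35 rps.

35 rps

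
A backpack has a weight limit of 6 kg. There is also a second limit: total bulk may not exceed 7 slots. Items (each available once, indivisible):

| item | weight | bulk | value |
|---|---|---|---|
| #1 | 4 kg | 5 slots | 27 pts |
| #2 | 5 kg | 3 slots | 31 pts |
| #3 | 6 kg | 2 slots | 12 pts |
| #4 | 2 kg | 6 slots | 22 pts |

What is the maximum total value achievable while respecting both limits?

Feasible sets respecting both limits:
- #2: weight 5, bulk 3, value 31
- #1: weight 4, bulk 5, value 27
- #4: weight 2, bulk 6, value 22
- #3: weight 6, bulk 2, value 12
Best: 31 pts.

31 pts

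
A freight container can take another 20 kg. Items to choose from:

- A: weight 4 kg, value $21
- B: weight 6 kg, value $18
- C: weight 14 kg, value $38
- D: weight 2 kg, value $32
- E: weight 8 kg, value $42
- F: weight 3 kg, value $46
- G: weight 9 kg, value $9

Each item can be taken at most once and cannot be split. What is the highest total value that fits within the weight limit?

$141

This is a 0/1 knapsack; check combinations near the capacity.
- A+D+E+F: weight 4+2+8+3=17, value 21+32+42+46=141
- B+D+E+F: weight 6+2+8+3=19, value 18+32+42+46=138
- D+E+F: weight 2+8+3=13, value 32+42+46=120
- A+B+D+F: weight 4+6+2+3=15, value 21+18+32+46=117
- C+D+F: weight 14+2+3=19, value 38+32+46=116
Best: $141.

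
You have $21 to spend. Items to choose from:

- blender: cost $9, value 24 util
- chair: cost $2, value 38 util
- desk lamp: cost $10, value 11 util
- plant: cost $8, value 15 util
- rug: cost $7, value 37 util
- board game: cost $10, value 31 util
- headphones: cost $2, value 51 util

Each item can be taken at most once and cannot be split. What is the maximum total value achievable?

Check high-value combinations within $21:
- chair+rug+board game+headphones: cost 2+7+10+2=21, value 38+37+31+51=157
- blender+chair+rug+headphones: cost 9+2+7+2=20, value 24+38+37+51=150
- chair+plant+rug+headphones: cost 2+8+7+2=19, value 38+15+37+51=141
- chair+desk lamp+rug+headphones: cost 2+10+7+2=21, value 38+11+37+51=137
- blender+chair+plant+headphones: cost 9+2+8+2=21, value 24+38+15+51=128
Best: 157 util.

157 util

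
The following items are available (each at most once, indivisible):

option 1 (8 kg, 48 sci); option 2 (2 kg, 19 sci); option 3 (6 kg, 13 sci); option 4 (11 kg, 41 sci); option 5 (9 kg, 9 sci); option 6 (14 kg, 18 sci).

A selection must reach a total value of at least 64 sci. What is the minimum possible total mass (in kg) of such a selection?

Subsets with value ≥ 64, sorted by total mass:
- option 1+option 2: mass 10, value 67
- option 1+option 2+option 3: mass 16, value 80
- option 1+option 4: mass 19, value 89
Minimum mass: 10 kg.

10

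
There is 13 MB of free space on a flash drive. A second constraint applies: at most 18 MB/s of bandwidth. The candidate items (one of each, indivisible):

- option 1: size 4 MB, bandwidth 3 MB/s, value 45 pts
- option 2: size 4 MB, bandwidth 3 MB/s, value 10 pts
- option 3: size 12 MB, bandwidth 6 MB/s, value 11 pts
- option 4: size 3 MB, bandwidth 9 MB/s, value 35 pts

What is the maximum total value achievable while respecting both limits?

Feasible sets respecting both limits:
- option 1+option 2+option 4: size 11, bandwidth 15, value 90
- option 1+option 4: size 7, bandwidth 12, value 80
- option 1+option 2: size 8, bandwidth 6, value 55
- option 1: size 4, bandwidth 3, value 45
Best: 90 pts.

90 pts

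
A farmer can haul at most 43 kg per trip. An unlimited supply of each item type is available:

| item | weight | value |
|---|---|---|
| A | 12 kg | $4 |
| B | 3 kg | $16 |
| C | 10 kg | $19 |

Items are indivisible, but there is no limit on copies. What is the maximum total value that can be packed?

$224

Best value-per-unit is B at 16/3, and filling with it alone uses weight 14×3=42. No mix of the others beats 14×16 = 224.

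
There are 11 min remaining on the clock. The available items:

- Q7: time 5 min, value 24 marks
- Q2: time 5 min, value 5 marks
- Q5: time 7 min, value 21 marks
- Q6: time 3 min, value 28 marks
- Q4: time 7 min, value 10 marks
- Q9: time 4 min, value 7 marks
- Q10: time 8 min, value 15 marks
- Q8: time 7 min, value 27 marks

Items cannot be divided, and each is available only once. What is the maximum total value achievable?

55 marks

Check high-value combinations within 11 min:
- Q6+Q8: time 3+7=10, value 28+27=55
- Q7+Q6: time 5+3=8, value 24+28=52
- Q5+Q6: time 7+3=10, value 21+28=49
Best: 55 marks.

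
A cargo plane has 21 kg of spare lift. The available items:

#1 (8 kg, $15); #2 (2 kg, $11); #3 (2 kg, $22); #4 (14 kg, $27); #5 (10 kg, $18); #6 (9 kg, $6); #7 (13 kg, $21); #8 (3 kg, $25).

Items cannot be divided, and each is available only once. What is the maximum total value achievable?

Check high-value combinations within 21 kg:
- #2+#3+#4+#8: weight 2+2+14+3=21, value 11+22+27+25=85
- #2+#3+#7+#8: weight 2+2+13+3=20, value 11+22+21+25=79
- #2+#3+#5+#8: weight 2+2+10+3=17, value 11+22+18+25=76
Best: $85.

$85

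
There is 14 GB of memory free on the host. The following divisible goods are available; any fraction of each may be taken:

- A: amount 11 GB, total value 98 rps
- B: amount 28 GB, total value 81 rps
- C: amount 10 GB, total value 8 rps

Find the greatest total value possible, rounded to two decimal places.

Take in order of value per unit:
- A (98/11 per unit): all 11 → value 98, running total 98.00
- B (81/28 per unit): 3 of 28 → value 3×81/28 = 8.6786, running total 106.68
Total 106.68.

106.68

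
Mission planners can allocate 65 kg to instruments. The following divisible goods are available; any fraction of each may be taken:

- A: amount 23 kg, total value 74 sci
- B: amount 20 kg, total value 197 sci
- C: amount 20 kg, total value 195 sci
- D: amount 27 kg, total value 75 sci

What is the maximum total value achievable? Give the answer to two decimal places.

Take in order of value per unit:
- B (197/20 per unit): all 20 → value 197, running total 197.00
- C (195/20 per unit): all 20 → value 195, running total 392.00
- A (74/23 per unit): all 23 → value 74, running total 466.00
- D (75/27 per unit): 2 of 27 → value 2×75/27 = 5.5556, running total 471.56
Total 471.56.

471.56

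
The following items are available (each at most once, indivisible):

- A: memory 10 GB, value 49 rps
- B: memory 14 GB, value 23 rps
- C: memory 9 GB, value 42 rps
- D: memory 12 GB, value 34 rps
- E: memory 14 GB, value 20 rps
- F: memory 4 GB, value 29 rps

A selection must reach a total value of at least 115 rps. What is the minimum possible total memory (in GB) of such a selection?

23

Subsets with value ≥ 115, sorted by total memory:
- A+C+F: memory 23, value 120
- A+C+D: memory 31, value 125
- A+C+D+F: memory 35, value 154
Minimum memory: 23 GB.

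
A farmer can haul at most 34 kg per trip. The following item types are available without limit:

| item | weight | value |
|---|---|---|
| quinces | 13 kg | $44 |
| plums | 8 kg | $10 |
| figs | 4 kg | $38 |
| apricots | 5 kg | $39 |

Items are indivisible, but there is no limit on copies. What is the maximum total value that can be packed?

$306

Best value-per-unit is figs at 38/4; filling with it alone gives 8×38 = 304.
Optimal mix: 6×figs + 2×apricots → weight 34, value 306.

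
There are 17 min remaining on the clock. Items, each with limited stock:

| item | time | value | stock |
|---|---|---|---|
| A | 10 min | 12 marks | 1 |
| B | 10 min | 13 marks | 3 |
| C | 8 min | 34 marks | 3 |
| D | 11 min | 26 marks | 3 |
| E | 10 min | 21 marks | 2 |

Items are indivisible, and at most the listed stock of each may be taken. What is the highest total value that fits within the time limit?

Best selections within time 17 and stock limits:
- 2×C: time 16, value 68
- 1×C: time 8, value 34
- 1×D: time 11, value 26
- 1×E: time 10, value 21
Best: 68 marks.

68 marks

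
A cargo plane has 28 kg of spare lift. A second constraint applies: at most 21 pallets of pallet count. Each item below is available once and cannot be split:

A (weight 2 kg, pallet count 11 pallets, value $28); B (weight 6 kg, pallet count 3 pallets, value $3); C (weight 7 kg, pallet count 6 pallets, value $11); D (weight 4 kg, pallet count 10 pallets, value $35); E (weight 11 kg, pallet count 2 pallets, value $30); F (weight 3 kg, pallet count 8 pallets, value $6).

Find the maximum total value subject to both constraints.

$79

Feasible sets respecting both limits:
- B+C+D+E: weight 28, pallet count 21, value 79
- C+D+E: weight 22, pallet count 18, value 76
- D+E+F: weight 18, pallet count 20, value 71
Best: $79.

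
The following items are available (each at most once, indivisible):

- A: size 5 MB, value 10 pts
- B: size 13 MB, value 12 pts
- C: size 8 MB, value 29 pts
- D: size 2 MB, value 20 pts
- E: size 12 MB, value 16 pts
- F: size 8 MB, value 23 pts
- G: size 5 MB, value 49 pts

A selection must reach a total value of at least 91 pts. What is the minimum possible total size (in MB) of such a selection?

Subsets with value ≥ 91, sorted by total size:
- C+D+G: size 15, value 98
- D+F+G: size 15, value 92
- A+C+D+G: size 20, value 108
Minimum size: 15 MB.

15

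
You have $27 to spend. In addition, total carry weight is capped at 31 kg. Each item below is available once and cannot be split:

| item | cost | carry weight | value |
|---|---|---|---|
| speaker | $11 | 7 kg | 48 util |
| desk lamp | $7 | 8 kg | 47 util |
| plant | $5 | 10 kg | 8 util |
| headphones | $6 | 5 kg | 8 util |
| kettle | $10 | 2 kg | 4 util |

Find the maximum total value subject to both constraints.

103 util

Feasible sets respecting both limits:
- speaker+desk lamp+plant: cost 23, carry weight 25, value 103
- speaker+desk lamp+headphones: cost 24, carry weight 20, value 103
- speaker+desk lamp: cost 18, carry weight 15, value 95
- speaker+plant+headphones: cost 22, carry weight 22, value 64
Best: 103 util.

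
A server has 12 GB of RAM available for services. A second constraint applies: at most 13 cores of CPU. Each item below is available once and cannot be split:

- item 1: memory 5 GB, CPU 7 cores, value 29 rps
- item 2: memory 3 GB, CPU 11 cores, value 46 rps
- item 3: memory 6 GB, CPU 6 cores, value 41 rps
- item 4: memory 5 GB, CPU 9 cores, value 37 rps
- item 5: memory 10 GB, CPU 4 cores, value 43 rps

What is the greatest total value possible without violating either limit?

Feasible sets respecting both limits:
- item 1+item 3: memory 11, CPU 13, value 70
- item 2: memory 3, CPU 11, value 46
- item 5: memory 10, CPU 4, value 43
Best: 70 rps.

70 rps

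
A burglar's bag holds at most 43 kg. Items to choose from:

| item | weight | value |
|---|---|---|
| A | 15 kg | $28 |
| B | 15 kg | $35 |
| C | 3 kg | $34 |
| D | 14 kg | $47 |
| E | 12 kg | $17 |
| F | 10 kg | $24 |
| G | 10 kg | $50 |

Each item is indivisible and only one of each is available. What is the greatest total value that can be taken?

Check high-value combinations within 43 kg:
- B+C+D+G: weight 15+3+14+10=42, value 35+34+47+50=166
- A+C+D+G: weight 15+3+14+10=42, value 28+34+47+50=159
- C+D+F+G: weight 3+14+10+10=37, value 34+47+24+50=155
- C+D+E+G: weight 3+14+12+10=39, value 34+47+17+50=148
Best: $166.

$166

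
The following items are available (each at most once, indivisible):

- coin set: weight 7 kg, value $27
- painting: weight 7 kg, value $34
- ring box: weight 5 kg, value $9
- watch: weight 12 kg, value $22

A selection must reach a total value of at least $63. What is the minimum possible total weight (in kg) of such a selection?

19

Subsets with value ≥ 63, sorted by total weight:
- coin set+painting+ring box: weight 19, value 70
- painting+ring box+watch: weight 24, value 65
Minimum weight: 19 kg.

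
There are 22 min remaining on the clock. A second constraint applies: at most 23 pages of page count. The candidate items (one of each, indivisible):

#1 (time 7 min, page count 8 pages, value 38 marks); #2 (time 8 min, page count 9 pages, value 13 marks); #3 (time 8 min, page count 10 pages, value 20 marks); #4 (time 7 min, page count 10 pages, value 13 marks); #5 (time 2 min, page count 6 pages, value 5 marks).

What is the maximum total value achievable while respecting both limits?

58 marks

Feasible sets respecting both limits:
- #1+#3: time 15, page count 18, value 58
- #1+#2+#5: time 17, page count 23, value 56
- #1+#2: time 15, page count 17, value 51
Best: 58 marks.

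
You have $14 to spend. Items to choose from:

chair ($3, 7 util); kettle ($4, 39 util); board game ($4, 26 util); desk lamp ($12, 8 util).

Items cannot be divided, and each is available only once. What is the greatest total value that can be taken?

This is a 0/1 knapsack; check combinations near the capacity.
- chair+kettle+board game: cost 3+4+4=11, value 7+39+26=72
- kettle+board game: cost 4+4=8, value 39+26=65
- chair+kettle: cost 3+4=7, value 7+39=46
- kettle: cost 4, value 39
- chair+board game: cost 3+4=7, value 7+26=33
Best: 72 util.

72 util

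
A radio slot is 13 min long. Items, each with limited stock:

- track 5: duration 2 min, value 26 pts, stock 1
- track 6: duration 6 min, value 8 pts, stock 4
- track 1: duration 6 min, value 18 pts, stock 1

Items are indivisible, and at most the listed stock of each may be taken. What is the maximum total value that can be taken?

Top feasible selections:
- 1×track 5 + 1×track 1: duration 8, value 44
- 1×track 5 + 1×track 6: duration 8, value 34
- 1×track 5: duration 2, value 26
Best: 44 pts.

44 pts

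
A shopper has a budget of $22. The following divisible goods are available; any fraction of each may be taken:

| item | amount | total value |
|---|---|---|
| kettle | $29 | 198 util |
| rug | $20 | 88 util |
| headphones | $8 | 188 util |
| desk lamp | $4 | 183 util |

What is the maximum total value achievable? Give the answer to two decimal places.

Take in order of value per unit:
- desk lamp (183/4 per unit): all 4 → value 183, running total 183.00
- headphones (188/8 per unit): all 8 → value 188, running total 371.00
- kettle (198/29 per unit): 10 of 29 → value 10×198/29 = 68.2759, running total 439.28
Total 439.28.

439.28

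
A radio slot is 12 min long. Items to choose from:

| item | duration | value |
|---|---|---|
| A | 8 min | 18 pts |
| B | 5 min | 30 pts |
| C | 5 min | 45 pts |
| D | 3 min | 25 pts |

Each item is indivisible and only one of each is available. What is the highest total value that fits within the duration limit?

75 pts

Check high-value combinations within 12 min:
- B+C: duration 5+5=10, value 30+45=75
- C+D: duration 5+3=8, value 45+25=70
- B+D: duration 5+3=8, value 30+25=55
- C: duration 5, value 45
- A+D: duration 8+3=11, value 18+25=43
Best: 75 pts.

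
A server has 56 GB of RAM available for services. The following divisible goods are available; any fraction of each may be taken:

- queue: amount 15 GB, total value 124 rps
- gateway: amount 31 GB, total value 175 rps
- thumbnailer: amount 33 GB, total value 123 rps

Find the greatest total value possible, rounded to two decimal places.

Take in order of value per unit:
- queue (124/15 per unit): all 15 → value 124, running total 124.00
- gateway (175/31 per unit): all 31 → value 175, running total 299.00
- thumbnailer (123/33 per unit): 10 of 33 → value 10×123/33 = 37.2727, running total 336.27
Total 336.27.

336.27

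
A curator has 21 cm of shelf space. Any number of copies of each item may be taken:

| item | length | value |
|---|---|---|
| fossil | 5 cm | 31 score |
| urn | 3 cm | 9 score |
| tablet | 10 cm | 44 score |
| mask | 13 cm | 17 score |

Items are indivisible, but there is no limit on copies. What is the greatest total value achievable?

Best value-per-unit is fossil at 31/5, and filling with it alone uses length 4×5=20. No mix of the others beats 4×31 = 124.

124 score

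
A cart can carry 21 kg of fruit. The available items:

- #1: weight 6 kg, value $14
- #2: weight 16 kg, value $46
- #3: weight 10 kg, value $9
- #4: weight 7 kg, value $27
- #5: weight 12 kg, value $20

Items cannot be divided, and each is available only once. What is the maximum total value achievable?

$47

Check high-value combinations within 21 kg:
- #4+#5: weight 7+12=19, value 27+20=47
- #2: weight 16, value 46
- #1+#4: weight 6+7=13, value 14+27=41
- #3+#4: weight 10+7=17, value 9+27=36
Best: $47.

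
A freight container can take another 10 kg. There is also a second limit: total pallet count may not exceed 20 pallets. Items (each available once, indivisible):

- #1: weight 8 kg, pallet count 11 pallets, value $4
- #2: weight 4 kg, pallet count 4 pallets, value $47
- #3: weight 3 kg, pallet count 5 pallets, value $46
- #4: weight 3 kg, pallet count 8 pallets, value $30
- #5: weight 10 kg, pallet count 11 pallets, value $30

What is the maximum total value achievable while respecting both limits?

$123

Feasible sets respecting both limits:
- #2+#3+#4: weight 10, pallet count 17, value 123
- #2+#3: weight 7, pallet count 9, value 93
- #2+#4: weight 7, pallet count 12, value 77
Best: $123.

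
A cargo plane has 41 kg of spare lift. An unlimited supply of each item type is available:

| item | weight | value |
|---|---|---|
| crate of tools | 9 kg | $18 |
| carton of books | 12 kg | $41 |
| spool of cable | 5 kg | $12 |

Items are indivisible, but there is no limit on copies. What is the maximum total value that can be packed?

Best value-per-unit is carton of books at 41/12; filling with it alone gives 3×41 = 123.
Optimal mix: 3×carton of books + 1×spool of cable → weight 41, value 135.

$135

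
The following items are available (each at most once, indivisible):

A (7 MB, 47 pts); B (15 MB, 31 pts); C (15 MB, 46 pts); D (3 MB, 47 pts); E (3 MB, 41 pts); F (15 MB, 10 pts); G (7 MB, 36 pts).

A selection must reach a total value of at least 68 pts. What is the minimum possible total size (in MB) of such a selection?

Subsets with value ≥ 68, sorted by total size:
- D+E: size 6, value 88
- A+D: size 10, value 94
- A+E: size 10, value 88
Minimum size: 6 MB.

6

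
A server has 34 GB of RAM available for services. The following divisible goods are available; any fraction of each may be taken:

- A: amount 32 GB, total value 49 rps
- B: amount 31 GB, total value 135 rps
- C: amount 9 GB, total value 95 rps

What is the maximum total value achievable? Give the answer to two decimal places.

Take in order of value per unit:
- C (95/9 per unit): all 9 → value 95, running total 95.00
- B (135/31 per unit): 25 of 31 → value 25×135/31 = 108.8710, running total 203.87
Total 203.87.

203.87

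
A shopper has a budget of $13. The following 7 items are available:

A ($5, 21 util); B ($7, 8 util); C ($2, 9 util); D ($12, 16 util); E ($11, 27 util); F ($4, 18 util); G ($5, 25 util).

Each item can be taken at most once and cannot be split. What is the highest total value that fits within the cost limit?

55 util

This is a 0/1 knapsack; check combinations near the capacity.
- A+C+G: cost 5+2+5=12, value 21+9+25=55
- C+F+G: cost 2+4+5=11, value 9+18+25=52
- A+C+F: cost 5+2+4=11, value 21+9+18=48
- A+G: cost 5+5=10, value 21+25=46
Best: 55 util.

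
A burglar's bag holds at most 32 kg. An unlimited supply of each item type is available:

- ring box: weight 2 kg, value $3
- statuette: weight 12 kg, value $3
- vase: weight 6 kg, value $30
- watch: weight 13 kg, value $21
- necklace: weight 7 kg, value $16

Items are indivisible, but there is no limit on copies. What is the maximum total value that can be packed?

$153

Best value-per-unit is vase at 30/6; filling with it alone gives 5×30 = 150.
Optimal mix: 1×ring box + 5×vase → weight 32, value 153.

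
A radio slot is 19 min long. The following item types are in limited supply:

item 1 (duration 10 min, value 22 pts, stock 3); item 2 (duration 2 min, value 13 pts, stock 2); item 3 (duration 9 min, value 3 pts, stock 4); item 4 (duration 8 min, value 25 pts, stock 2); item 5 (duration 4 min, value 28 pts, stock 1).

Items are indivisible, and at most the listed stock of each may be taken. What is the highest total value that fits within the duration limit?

Best selections within duration 19 and stock limits:
- 2×item 2 + 1×item 4 + 1×item 5: duration 16, value 79
- 1×item 1 + 2×item 2 + 1×item 5: duration 18, value 76
- 1×item 2 + 1×item 4 + 1×item 5: duration 14, value 66
- 1×item 1 + 1×item 2 + 1×item 5: duration 16, value 63
Best: 79 pts.

79 pts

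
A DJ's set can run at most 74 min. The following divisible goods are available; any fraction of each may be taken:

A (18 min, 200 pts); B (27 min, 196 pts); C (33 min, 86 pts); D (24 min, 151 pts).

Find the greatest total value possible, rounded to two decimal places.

560.03

Take in order of value per unit:
- A (200/18 per unit): all 18 → value 200, running total 200.00
- B (196/27 per unit): all 27 → value 196, running total 396.00
- D (151/24 per unit): all 24 → value 151, running total 547.00
- C (86/33 per unit): 5 of 33 → value 5×86/33 = 13.0303, running total 560.03
Total 560.03.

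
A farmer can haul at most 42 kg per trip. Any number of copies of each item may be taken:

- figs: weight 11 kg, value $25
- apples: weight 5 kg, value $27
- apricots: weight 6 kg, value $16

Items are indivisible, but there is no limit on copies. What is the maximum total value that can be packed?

$216

Best value-per-unit is apples at 27/5, and filling with it alone uses weight 8×5=40. No mix of the others beats 8×27 = 216.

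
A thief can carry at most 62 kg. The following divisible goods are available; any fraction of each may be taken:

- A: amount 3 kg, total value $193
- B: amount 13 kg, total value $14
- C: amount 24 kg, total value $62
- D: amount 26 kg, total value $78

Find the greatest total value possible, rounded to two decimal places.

Take in order of value per unit:
- A (193/3 per unit): all 3 → value 193, running total 193.00
- D (78/26 per unit): all 26 → value 78, running total 271.00
- C (62/24 per unit): all 24 → value 62, running total 333.00
- B (14/13 per unit): 9 of 13 → value 9×14/13 = 9.6923, running total 342.69
Total 342.69.

342.69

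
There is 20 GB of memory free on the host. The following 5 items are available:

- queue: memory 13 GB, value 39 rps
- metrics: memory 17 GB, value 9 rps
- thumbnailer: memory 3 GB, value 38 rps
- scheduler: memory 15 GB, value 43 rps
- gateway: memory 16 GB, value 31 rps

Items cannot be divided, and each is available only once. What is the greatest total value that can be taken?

81 rps

Check high-value combinations within 20 GB:
- thumbnailer+scheduler: memory 3+15=18, value 38+43=81
- queue+thumbnailer: memory 13+3=16, value 39+38=77
- thumbnailer+gateway: memory 3+16=19, value 38+31=69
- metrics+thumbnailer: memory 17+3=20, value 9+38=47
- scheduler: memory 15, value 43
Best: 81 rps.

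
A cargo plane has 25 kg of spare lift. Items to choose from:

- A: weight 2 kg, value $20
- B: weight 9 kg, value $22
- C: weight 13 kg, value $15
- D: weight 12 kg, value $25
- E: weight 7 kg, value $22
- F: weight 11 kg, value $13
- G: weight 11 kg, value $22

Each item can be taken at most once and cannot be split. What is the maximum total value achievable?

$67

Check high-value combinations within 25 kg:
- A+D+E: weight 2+12+7=21, value 20+25+22=67
- A+B+D: weight 2+9+12=23, value 20+22+25=67
- A+D+G: weight 2+12+11=25, value 20+25+22=67
Best: $67.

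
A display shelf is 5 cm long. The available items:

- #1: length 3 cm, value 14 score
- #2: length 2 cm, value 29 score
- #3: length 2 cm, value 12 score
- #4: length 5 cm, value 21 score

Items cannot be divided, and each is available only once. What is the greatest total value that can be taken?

Check high-value combinations within 5 cm:
- #1+#2: length 3+2=5, value 14+29=43
- #2+#3: length 2+2=4, value 29+12=41
- #2: length 2, value 29
Best: 43 score.

43 score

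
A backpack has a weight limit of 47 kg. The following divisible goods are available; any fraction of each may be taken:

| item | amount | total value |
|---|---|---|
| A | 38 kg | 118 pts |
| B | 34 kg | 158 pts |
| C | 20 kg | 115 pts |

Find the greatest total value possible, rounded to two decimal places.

Take in order of value per unit:
- C (115/20 per unit): all 20 → value 115, running total 115.00
- B (158/34 per unit): 27 of 34 → value 27×158/34 = 125.4706, running total 240.47
Total 240.47.

240.47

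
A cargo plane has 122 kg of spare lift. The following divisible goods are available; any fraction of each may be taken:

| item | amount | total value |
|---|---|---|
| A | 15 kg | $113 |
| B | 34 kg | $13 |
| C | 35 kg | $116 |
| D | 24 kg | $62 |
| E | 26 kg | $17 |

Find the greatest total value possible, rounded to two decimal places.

Take in order of value per unit:
- A (113/15 per unit): all 15 → value 113, running total 113.00
- C (116/35 per unit): all 35 → value 116, running total 229.00
- D (62/24 per unit): all 24 → value 62, running total 291.00
- E (17/26 per unit): all 26 → value 17, running total 308.00
- B (13/34 per unit): 22 of 34 → value 22×13/34 = 8.4118, running total 316.41
Total 316.41.

316.41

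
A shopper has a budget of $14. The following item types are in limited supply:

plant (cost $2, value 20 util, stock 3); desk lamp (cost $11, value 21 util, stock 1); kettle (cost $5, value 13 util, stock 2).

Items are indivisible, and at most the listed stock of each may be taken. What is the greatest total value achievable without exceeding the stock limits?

Top feasible selections:
- 3×plant + 1×kettle: cost 11, value 73
- 2×plant + 2×kettle: cost 14, value 66
- 3×plant: cost 6, value 60
Best: 73 util.

73 util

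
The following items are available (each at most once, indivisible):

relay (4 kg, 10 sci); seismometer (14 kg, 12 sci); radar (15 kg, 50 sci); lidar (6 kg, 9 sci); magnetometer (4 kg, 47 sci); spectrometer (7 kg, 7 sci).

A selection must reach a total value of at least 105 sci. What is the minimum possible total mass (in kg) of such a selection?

23

Subsets with value ≥ 105, sorted by total mass:
- relay+radar+magnetometer: mass 23, value 107
- radar+lidar+magnetometer: mass 25, value 106
- relay+radar+lidar+magnetometer: mass 29, value 116
Minimum mass: 23 kg.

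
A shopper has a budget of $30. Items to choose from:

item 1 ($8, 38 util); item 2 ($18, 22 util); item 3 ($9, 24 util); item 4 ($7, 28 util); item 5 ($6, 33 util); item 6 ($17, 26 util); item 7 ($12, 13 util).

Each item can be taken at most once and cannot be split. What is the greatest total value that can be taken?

123 util

Check high-value combinations within $30:
- item 1+item 3+item 4+item 5: cost 8+9+7+6=30, value 38+24+28+33=123
- item 1+item 4+item 5: cost 8+7+6=21, value 38+28+33=99
- item 1+item 3+item 5: cost 8+9+6=23, value 38+24+33=95
- item 1+item 3+item 4: cost 8+9+7=24, value 38+24+28=90
- item 4+item 5+item 6: cost 7+6+17=30, value 28+33+26=87
Best: 123 util.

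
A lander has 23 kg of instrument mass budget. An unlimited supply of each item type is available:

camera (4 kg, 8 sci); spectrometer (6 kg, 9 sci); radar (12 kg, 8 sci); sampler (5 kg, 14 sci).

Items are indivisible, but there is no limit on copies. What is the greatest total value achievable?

Best value-per-unit is sampler at 14/5; filling with it alone gives 4×14 = 56.
Optimal mix: 2×camera + 3×sampler → mass 23, value 58.

58 sci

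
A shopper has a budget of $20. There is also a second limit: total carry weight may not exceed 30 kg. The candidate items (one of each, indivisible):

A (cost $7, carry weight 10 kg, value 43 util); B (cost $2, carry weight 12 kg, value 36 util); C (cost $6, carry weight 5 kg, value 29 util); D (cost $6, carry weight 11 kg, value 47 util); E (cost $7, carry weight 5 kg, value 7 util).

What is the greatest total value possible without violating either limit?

Feasible sets respecting both limits:
- A+C+D: cost 19, carry weight 26, value 119
- B+C+D: cost 14, carry weight 28, value 112
- A+B+C: cost 15, carry weight 27, value 108
Best: 119 util.

119 util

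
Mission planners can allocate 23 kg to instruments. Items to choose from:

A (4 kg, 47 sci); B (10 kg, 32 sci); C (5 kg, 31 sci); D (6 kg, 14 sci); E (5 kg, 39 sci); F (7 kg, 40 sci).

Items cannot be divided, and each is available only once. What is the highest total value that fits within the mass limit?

157 sci

Check high-value combinations within 23 kg:
- A+C+E+F: mass 4+5+5+7=21, value 47+31+39+40=157
- A+D+E+F: mass 4+6+5+7=22, value 47+14+39+40=140
- A+C+D+F: mass 4+5+6+7=22, value 47+31+14+40=132
- A+C+D+E: mass 4+5+6+5=20, value 47+31+14+39=131
- A+E+F: mass 4+5+7=16, value 47+39+40=126
Best: 157 sci.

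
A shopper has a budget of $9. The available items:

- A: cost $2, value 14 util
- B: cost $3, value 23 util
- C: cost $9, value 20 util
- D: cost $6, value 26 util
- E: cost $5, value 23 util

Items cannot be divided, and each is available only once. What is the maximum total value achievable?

49 util

Check high-value combinations within $9:
- B+D: cost 3+6=9, value 23+26=49
- B+E: cost 3+5=8, value 23+23=46
- A+D: cost 2+6=8, value 14+26=40
- A+B: cost 2+3=5, value 14+23=37
- A+E: cost 2+5=7, value 14+23=37
Best: 49 util.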